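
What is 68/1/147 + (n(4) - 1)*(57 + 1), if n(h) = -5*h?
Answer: 8778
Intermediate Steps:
68/1/147 + (n(4) - 1)*(57 + 1) = 68/1/147 + (-5*4 - 1)*(57 + 1) = 68/(1/147) + (-20 - 1)*58 = 147*68 - 21*58 = 9996 - 1218 = 8778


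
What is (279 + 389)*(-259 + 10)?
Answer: -166332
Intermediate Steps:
(279 + 389)*(-259 + 10) = 668*(-249) = -166332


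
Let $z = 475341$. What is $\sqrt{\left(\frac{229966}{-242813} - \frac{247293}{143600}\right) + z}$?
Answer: $\frac{7 \sqrt{29484890198042611039453}}{1743397340} \approx 689.45$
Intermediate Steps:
$\sqrt{\left(\frac{229966}{-242813} - \frac{247293}{143600}\right) + z} = \sqrt{\left(\frac{229966}{-242813} - \frac{247293}{143600}\right) + 475341} = \sqrt{\left(229966 \left(- \frac{1}{242813}\right) - \frac{247293}{143600}\right) + 475341} = \sqrt{\left(- \frac{229966}{242813} - \frac{247293}{143600}\right) + 475341} = \sqrt{- \frac{93069072809}{34867946800} + 475341} = \sqrt{\frac{16574071630785991}{34867946800}} = \frac{7 \sqrt{29484890198042611039453}}{1743397340}$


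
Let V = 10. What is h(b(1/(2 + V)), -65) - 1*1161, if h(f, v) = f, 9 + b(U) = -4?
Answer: -1174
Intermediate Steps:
b(U) = -13 (b(U) = -9 - 4 = -13)
h(b(1/(2 + V)), -65) - 1*1161 = -13 - 1*1161 = -13 - 1161 = -1174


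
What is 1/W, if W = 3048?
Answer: 1/3048 ≈ 0.00032808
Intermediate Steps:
1/W = 1/3048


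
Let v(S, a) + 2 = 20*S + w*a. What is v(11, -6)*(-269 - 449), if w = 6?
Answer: -130676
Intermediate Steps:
v(S, a) = -2 + 6*a + 20*S (v(S, a) = -2 + (20*S + 6*a) = -2 + (6*a + 20*S) = -2 + 6*a + 20*S)
v(11, -6)*(-269 - 449) = (-2 + 6*(-6) + 20*11)*(-269 - 449) = (-2 - 36 + 220)*(-718) = 182*(-718) = -130676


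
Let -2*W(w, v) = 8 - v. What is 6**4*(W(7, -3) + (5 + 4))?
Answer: 4536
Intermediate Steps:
W(w, v) = -4 + v/2 (W(w, v) = -(8 - v)/2 = -4 + v/2)
6**4*(W(7, -3) + (5 + 4)) = 6**4*((-4 + (1/2)*(-3)) + (5 + 4)) = 1296*((-4 - 3/2) + 9) = 1296*(-11/2 + 9) = 1296*(7/2) = 4536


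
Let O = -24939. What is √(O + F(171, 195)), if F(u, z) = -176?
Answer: I*√25115 ≈ 158.48*I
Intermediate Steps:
√(O + F(171, 195)) = √(-24939 - 176) = √(-25115) = I*√25115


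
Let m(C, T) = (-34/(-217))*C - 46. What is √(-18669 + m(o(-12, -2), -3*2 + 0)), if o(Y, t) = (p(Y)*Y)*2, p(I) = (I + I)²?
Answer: I*√983264107/217 ≈ 144.5*I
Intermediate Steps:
p(I) = 4*I² (p(I) = (2*I)² = 4*I²)
o(Y, t) = 8*Y³ (o(Y, t) = ((4*Y²)*Y)*2 = (4*Y³)*2 = 8*Y³)
m(C, T) = -46 + 34*C/217 (m(C, T) = (-34*(-1/217))*C - 46 = 34*C/217 - 46 = -46 + 34*C/217)
√(-18669 + m(o(-12, -2), -3*2 + 0)) = √(-18669 + (-46 + 34*(8*(-12)³)/217)) = √(-18669 + (-46 + 34*(8*(-1728))/217)) = √(-18669 + (-46 + (34/217)*(-13824))) = √(-18669 + (-46 - 470016/217)) = √(-18669 - 479998/217) = √(-4531171/217) = I*√983264107/217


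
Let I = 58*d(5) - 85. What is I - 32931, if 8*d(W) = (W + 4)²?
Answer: -129715/4 ≈ -32429.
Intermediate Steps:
d(W) = (4 + W)²/8 (d(W) = (W + 4)²/8 = (4 + W)²/8)
I = 2009/4 (I = 58*((4 + 5)²/8) - 85 = 58*((⅛)*9²) - 85 = 58*((⅛)*81) - 85 = 58*(81/8) - 85 = 2349/4 - 85 = 2009/4 ≈ 502.25)
I - 32931 = 2009/4 - 32931 = -129715/4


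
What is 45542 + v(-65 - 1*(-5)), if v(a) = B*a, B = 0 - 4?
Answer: 45782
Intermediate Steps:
B = -4
v(a) = -4*a
45542 + v(-65 - 1*(-5)) = 45542 - 4*(-65 - 1*(-5)) = 45542 - 4*(-65 + 5) = 45542 - 4*(-60) = 45542 + 240 = 45782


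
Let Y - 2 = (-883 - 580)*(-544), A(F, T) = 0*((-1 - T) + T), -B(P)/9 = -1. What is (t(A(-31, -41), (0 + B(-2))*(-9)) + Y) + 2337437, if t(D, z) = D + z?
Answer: 3133230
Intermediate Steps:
B(P) = 9 (B(P) = -9*(-1) = 9)
A(F, T) = 0 (A(F, T) = 0*(-1) = 0)
Y = 795874 (Y = 2 + (-883 - 580)*(-544) = 2 - 1463*(-544) = 2 + 795872 = 795874)
(t(A(-31, -41), (0 + B(-2))*(-9)) + Y) + 2337437 = ((0 + (0 + 9)*(-9)) + 795874) + 2337437 = ((0 + 9*(-9)) + 795874) + 2337437 = ((0 - 81) + 795874) + 2337437 = (-81 + 795874) + 2337437 = 795793 + 2337437 = 3133230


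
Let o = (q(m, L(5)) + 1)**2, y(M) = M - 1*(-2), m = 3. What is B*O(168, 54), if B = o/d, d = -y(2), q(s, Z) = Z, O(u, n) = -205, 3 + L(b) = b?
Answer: 1845/4 ≈ 461.25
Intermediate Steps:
L(b) = -3 + b
y(M) = 2 + M (y(M) = M + 2 = 2 + M)
o = 9 (o = ((-3 + 5) + 1)**2 = (2 + 1)**2 = 3**2 = 9)
d = -4 (d = -(2 + 2) = -1*4 = -4)
B = -9/4 (B = 9/(-4) = 9*(-1/4) = -9/4 ≈ -2.2500)
B*O(168, 54) = -9/4*(-205) = 1845/4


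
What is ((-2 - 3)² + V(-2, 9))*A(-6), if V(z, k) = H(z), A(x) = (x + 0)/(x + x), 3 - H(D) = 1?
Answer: 27/2 ≈ 13.500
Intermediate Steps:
H(D) = 2 (H(D) = 3 - 1*1 = 3 - 1 = 2)
A(x) = ½ (A(x) = x/((2*x)) = x*(1/(2*x)) = ½)
V(z, k) = 2
((-2 - 3)² + V(-2, 9))*A(-6) = ((-2 - 3)² + 2)*(½) = ((-5)² + 2)*(½) = (25 + 2)*(½) = 27*(½) = 27/2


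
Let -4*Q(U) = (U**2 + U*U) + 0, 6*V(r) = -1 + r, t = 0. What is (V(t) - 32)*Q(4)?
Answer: 772/3 ≈ 257.33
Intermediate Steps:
V(r) = -1/6 + r/6 (V(r) = (-1 + r)/6 = -1/6 + r/6)
Q(U) = -U**2/2 (Q(U) = -((U**2 + U*U) + 0)/4 = -((U**2 + U**2) + 0)/4 = -(2*U**2 + 0)/4 = -U**2/2)
(V(t) - 32)*Q(4) = ((-1/6 + (1/6)*0) - 32)*(-1/2*4**2) = ((-1/6 + 0) - 32)*(-1/2*16) = (-1/6 - 32)*(-8) = -193/6*(-8) = 772/3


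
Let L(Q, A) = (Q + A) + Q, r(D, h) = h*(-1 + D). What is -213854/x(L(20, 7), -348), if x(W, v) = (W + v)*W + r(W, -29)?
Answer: 213854/15481 ≈ 13.814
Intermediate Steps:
L(Q, A) = A + 2*Q (L(Q, A) = (A + Q) + Q = A + 2*Q)
x(W, v) = 29 - 29*W + W*(W + v) (x(W, v) = (W + v)*W - 29*(-1 + W) = W*(W + v) + (29 - 29*W) = 29 - 29*W + W*(W + v))
-213854/x(L(20, 7), -348) = -213854/(29 + (7 + 2*20)**2 - 29*(7 + 2*20) + (7 + 2*20)*(-348)) = -213854/(29 + (7 + 40)**2 - 29*(7 + 40) + (7 + 40)*(-348)) = -213854/(29 + 47**2 - 29*47 + 47*(-348)) = -213854/(29 + 2209 - 1363 - 16356) = -213854/(-15481) = -213854*(-1/15481) = 213854/15481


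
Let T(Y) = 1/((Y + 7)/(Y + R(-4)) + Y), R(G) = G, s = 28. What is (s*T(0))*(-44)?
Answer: 704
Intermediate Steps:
T(Y) = 1/(Y + (7 + Y)/(-4 + Y)) (T(Y) = 1/((Y + 7)/(Y - 4) + Y) = 1/((7 + Y)/(-4 + Y) + Y) = 1/(Y + (7 + Y)/(-4 + Y)))
(s*T(0))*(-44) = (28*((-4 + 0)/(7 + 0² - 3*0)))*(-44) = (28*(-4/(7 + 0 + 0)))*(-44) = (28*(-4/7))*(-44) = -16*(-44) = 704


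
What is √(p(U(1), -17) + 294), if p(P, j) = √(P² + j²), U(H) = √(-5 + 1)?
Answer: √(294 + √285) ≈ 17.632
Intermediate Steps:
U(H) = 2*I (U(H) = √(-4) = 2*I)
√(p(U(1), -17) + 294) = √(√((2*I)² + (-17)²) + 294) = √(√(-4 + 289) + 294) = √(√285 + 294) = √(294 + √285)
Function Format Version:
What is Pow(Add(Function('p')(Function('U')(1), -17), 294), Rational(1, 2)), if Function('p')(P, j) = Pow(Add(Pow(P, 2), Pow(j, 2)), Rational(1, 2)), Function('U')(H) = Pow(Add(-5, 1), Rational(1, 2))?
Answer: Pow(Add(294, Pow(285, Rational(1, 2))), Rational(1, 2)) ≈ 17.632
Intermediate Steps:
Function('U')(H) = Mul(2, I) (Function('U')(H) = Pow(-4, Rational(1, 2)) = Mul(2, I))
Pow(Add(Function('p')(Function('U')(1), -17), 294), Rational(1, 2)) = Pow(Add(Pow(Add(Pow(Mul(2, I), 2), Pow(-17, 2)), Rational(1, 2)), 294), Rational(1, 2)) = Pow(Add(Pow(Add(-4, 289), Rational(1, 2)), 294), Rational(1, 2)) = Pow(Add(Pow(285, Rational(1, 2)), 294), Rational(1, 2)) = Pow(Add(294, Pow(285, Rational(1, 2))), Rational(1, 2))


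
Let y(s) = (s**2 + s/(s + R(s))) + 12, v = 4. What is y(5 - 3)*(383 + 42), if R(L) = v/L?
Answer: 14025/2 ≈ 7012.5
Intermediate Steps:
R(L) = 4/L
y(s) = 12 + s**2 + s/(s + 4/s) (y(s) = (s**2 + s/(s + 4/s)) + 12 = 12 + s**2 + s/(s + 4/s))
y(5 - 3)*(383 + 42) = ((48 + (5 - 3)**2*(17 + (5 - 3)**2))/(4 + (5 - 3)**2))*(383 + 42) = ((48 + 2**2*(17 + 2**2))/(4 + 2**2))*425 = ((48 + 4*(17 + 4))/(4 + 4))*425 = ((48 + 4*21)/8)*425 = ((48 + 84)/8)*425 = ((1/8)*132)*425 = (33/2)*425 = 14025/2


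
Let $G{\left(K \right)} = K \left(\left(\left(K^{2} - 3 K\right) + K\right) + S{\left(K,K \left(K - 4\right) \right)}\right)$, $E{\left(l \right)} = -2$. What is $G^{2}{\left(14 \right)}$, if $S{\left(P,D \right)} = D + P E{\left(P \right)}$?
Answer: $15366400$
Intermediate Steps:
$S{\left(P,D \right)} = D - 2 P$ ($S{\left(P,D \right)} = D + P \left(-2\right) = D - 2 P$)
$G{\left(K \right)} = K \left(K^{2} - 4 K + K \left(-4 + K\right)\right)$ ($G{\left(K \right)} = K \left(\left(\left(K^{2} - 3 K\right) + K\right) + \left(K \left(K - 4\right) - 2 K\right)\right) = K \left(\left(K^{2} - 2 K\right) + \left(K \left(-4 + K\right) - 2 K\right)\right) = K \left(\left(K^{2} - 2 K\right) + \left(- 2 K + K \left(-4 + K\right)\right)\right) = K \left(K^{2} - 4 K + K \left(-4 + K\right)\right)$)
$G^{2}{\left(14 \right)} = \left(2 \cdot 14^{2} \left(-4 + 14\right)\right)^{2} = \left(2 \cdot 196 \cdot 10\right)^{2} = 3920^{2} = 15366400$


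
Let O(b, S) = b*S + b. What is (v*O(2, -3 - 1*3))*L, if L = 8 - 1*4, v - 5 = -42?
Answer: 1480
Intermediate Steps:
v = -37 (v = 5 - 42 = -37)
O(b, S) = b + S*b (O(b, S) = S*b + b = b + S*b)
L = 4 (L = 8 - 4 = 4)
(v*O(2, -3 - 1*3))*L = -74*(1 + (-3 - 1*3))*4 = -74*(1 + (-3 - 3))*4 = -74*(1 - 6)*4 = -74*(-5)*4 = -37*(-10)*4 = 370*4 = 1480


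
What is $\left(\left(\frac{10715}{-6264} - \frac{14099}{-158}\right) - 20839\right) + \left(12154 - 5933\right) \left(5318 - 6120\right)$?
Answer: $- \frac{2479225331753}{494856} \approx -5.01 \cdot 10^{6}$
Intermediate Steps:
$\left(\left(\frac{10715}{-6264} - \frac{14099}{-158}\right) - 20839\right) + \left(12154 - 5933\right) \left(5318 - 6120\right) = \left(\left(10715 \left(- \frac{1}{6264}\right) - - \frac{14099}{158}\right) - 20839\right) + 6221 \left(-802\right) = \left(\left(- \frac{10715}{6264} + \frac{14099}{158}\right) - 20839\right) - 4989242 = \left(\frac{43311583}{494856} - 20839\right) - 4989242 = - \frac{10268992601}{494856} - 4989242 = - \frac{2479225331753}{494856}$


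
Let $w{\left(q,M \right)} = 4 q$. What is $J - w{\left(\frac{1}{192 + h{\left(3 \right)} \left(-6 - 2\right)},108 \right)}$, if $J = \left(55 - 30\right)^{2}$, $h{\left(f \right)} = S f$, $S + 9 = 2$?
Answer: $\frac{56249}{90} \approx 624.99$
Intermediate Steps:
$S = -7$ ($S = -9 + 2 = -7$)
$h{\left(f \right)} = - 7 f$
$J = 625$ ($J = \left(55 - 30\right)^{2} = 25^{2} = 625$)
$J - w{\left(\frac{1}{192 + h{\left(3 \right)} \left(-6 - 2\right)},108 \right)} = 625 - \frac{4}{192 + \left(-7\right) 3 \left(-6 - 2\right)} = 625 - \frac{4}{192 - -168} = 625 - \frac{4}{192 + 168} = 625 - \frac{4}{360} = 625 - 4 \cdot \frac{1}{360} = 625 - \frac{1}{90} = \frac{56249}{90}$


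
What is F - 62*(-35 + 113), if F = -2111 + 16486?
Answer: 9539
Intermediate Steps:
F = 14375
F - 62*(-35 + 113) = 14375 - 62*(-35 + 113) = 14375 - 62*78 = 14375 - 4836 = 9539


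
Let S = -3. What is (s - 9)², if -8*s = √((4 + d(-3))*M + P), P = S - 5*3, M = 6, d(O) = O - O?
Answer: (72 + √6)²/64 ≈ 86.605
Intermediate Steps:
d(O) = 0
P = -18 (P = -3 - 5*3 = -3 - 15 = -18)
s = -√6/8 (s = -√((4 + 0)*6 - 18)/8 = -√(4*6 - 18)/8 = -√(24 - 18)/8 = -√6/8 ≈ -0.30619)
(s - 9)² = (-√6/8 - 9)² = (-9 - √6/8)²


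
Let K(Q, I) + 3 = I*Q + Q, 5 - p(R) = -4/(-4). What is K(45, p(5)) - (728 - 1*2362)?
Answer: 1856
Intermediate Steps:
p(R) = 4 (p(R) = 5 - (-4)/(-4) = 5 - (-4)*(-1)/4 = 5 - 1*1 = 5 - 1 = 4)
K(Q, I) = -3 + Q + I*Q (K(Q, I) = -3 + (I*Q + Q) = -3 + (Q + I*Q) = -3 + Q + I*Q)
K(45, p(5)) - (728 - 1*2362) = (-3 + 45 + 4*45) - (728 - 1*2362) = (-3 + 45 + 180) - (728 - 2362) = 222 - 1*(-1634) = 222 + 1634 = 1856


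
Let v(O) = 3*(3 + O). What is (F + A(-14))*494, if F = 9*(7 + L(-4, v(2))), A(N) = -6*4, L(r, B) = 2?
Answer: 28158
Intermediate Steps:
v(O) = 9 + 3*O
A(N) = -24
F = 81 (F = 9*(7 + 2) = 9*9 = 81)
(F + A(-14))*494 = (81 - 24)*494 = 57*494 = 28158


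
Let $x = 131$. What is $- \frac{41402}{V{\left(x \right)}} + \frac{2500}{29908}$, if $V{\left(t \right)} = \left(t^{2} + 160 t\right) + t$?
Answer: $- \frac{142827627}{143005102} \approx -0.99876$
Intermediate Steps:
$V{\left(t \right)} = t^{2} + 161 t$
$- \frac{41402}{V{\left(x \right)}} + \frac{2500}{29908} = - \frac{41402}{131 \left(161 + 131\right)} + \frac{2500}{29908} = - \frac{41402}{131 \cdot 292} + 2500 \cdot \frac{1}{29908} = - \frac{41402}{38252} + \frac{625}{7477} = \left(-41402\right) \frac{1}{38252} + \frac{625}{7477} = - \frac{20701}{19126} + \frac{625}{7477} = - \frac{142827627}{143005102}$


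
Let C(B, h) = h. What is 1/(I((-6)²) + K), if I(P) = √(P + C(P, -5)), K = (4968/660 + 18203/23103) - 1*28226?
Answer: -45559978817691195/1285597072674046808314 - 1614589542225*√31/1285597072674046808314 ≈ -3.5446e-5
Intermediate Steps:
K = -35855224483/1270665 (K = (4968*(1/660) + 18203*(1/23103)) - 28226 = (414/55 + 18203/23103) - 28226 = 10565807/1270665 - 28226 = -35855224483/1270665 ≈ -28218.)
I(P) = √(-5 + P) (I(P) = √(P - 5) = √(-5 + P))
1/(I((-6)²) + K) = 1/(√(-5 + (-6)²) - 35855224483/1270665) = 1/(√(-5 + 36) - 35855224483/1270665) = 1/(√31 - 35855224483/1270665) = 1/(-35855224483/1270665 + √31)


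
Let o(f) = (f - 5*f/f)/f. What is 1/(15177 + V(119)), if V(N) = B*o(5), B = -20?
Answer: 1/15177 ≈ 6.5889e-5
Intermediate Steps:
o(f) = (-5 + f)/f (o(f) = (f - 5*1)/f = (f - 5)/f = (-5 + f)/f)
V(N) = 0 (V(N) = -20*(-5 + 5)/5 = -4*0 = -20*0 = 0)
1/(15177 + V(119)) = 1/(15177 + 0) = 1/15177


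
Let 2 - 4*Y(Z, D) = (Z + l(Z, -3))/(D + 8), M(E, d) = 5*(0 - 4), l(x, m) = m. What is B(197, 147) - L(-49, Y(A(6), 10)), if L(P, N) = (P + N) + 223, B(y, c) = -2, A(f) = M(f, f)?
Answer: -12731/72 ≈ -176.82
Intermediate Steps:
M(E, d) = -20 (M(E, d) = 5*(-4) = -20)
A(f) = -20
Y(Z, D) = ½ - (-3 + Z)/(4*(8 + D)) (Y(Z, D) = ½ - (Z - 3)/(4*(D + 8)) = ½ - (-3 + Z)/(4*(8 + D)))
L(P, N) = 223 + N + P (L(P, N) = (N + P) + 223 = 223 + N + P)
B(197, 147) - L(-49, Y(A(6), 10)) = -2 - (223 + (19 - 1*(-20) + 2*10)/(4*(8 + 10)) - 49) = -2 - (223 + (¼)*(19 + 20 + 20)/18 - 49) = -2 - (223 + (¼)*(1/18)*59 - 49) = -2 - (223 + 59/72 - 49) = -2 - 1*12587/72 = -2 - 12587/72 = -12731/72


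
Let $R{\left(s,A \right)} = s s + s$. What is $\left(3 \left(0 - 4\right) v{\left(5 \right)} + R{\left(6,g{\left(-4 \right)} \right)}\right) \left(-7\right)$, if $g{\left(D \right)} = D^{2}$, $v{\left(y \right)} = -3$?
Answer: $-546$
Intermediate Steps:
$R{\left(s,A \right)} = s + s^{2}$ ($R{\left(s,A \right)} = s^{2} + s = s + s^{2}$)
$\left(3 \left(0 - 4\right) v{\left(5 \right)} + R{\left(6,g{\left(-4 \right)} \right)}\right) \left(-7\right) = \left(3 \left(0 - 4\right) \left(-3\right) + 6 \left(1 + 6\right)\right) \left(-7\right) = \left(3 \left(0 - 4\right) \left(-3\right) + 6 \cdot 7\right) \left(-7\right) = \left(3 \left(-4\right) \left(-3\right) + 42\right) \left(-7\right) = \left(\left(-12\right) \left(-3\right) + 42\right) \left(-7\right) = \left(36 + 42\right) \left(-7\right) = 78 \left(-7\right) = -546$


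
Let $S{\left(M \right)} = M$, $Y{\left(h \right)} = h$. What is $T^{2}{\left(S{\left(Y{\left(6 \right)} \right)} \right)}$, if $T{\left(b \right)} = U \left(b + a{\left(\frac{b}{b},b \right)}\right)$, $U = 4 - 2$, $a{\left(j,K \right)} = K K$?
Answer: $7056$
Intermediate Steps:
$a{\left(j,K \right)} = K^{2}$
$U = 2$
$T{\left(b \right)} = 2 b + 2 b^{2}$ ($T{\left(b \right)} = 2 \left(b + b^{2}\right) = 2 b + 2 b^{2}$)
$T^{2}{\left(S{\left(Y{\left(6 \right)} \right)} \right)} = \left(2 \cdot 6 \left(1 + 6\right)\right)^{2} = \left(2 \cdot 6 \cdot 7\right)^{2} = 84^{2} = 7056$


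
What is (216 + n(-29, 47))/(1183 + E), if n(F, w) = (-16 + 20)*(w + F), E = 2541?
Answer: 72/931 ≈ 0.077336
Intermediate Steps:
n(F, w) = 4*F + 4*w (n(F, w) = 4*(F + w) = 4*F + 4*w)
(216 + n(-29, 47))/(1183 + E) = (216 + (4*(-29) + 4*47))/(1183 + 2541) = (216 + (-116 + 188))/3724 = (216 + 72)*(1/3724) = 288*(1/3724) = 72/931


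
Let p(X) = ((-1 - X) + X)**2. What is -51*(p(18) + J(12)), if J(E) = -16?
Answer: 765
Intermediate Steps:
p(X) = 1 (p(X) = (-1)**2 = 1)
-51*(p(18) + J(12)) = -51*(1 - 16) = -51*(-15) = 765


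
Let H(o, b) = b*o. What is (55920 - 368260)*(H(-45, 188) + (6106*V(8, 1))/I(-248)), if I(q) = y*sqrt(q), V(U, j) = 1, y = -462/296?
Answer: 2642396400 - 10080639640*I*sqrt(62)/1023 ≈ 2.6424e+9 - 7.759e+7*I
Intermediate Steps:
y = -231/148 (y = -462*1/296 = -231/148 ≈ -1.5608)
I(q) = -231*sqrt(q)/148
(55920 - 368260)*(H(-45, 188) + (6106*V(8, 1))/I(-248)) = (55920 - 368260)*(188*(-45) + (6106*1)/((-231*I*sqrt(62)/74))) = -312340*(-8460 + 6106/((-231*I*sqrt(62)/74))) = -312340*(-8460 + 6106*(37*I*sqrt(62)/7161)) = -312340*(-8460 + 225922*I*sqrt(62)/7161) = 2642396400 - 10080639640*I*sqrt(62)/1023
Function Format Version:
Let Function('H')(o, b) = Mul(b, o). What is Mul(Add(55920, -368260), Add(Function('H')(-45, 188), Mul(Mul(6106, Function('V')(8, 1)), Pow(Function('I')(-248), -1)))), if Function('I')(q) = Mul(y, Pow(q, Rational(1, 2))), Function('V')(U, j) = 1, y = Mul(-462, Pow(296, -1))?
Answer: Add(2642396400, Mul(Rational(-10080639640, 1023), I, Pow(62, Rational(1, 2)))) ≈ Add(2.6424e+9, Mul(-7.7590e+7, I))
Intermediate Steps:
y = Rational(-231, 148) (y = Mul(-462, Rational(1, 296)) = Rational(-231, 148) ≈ -1.5608)
Function('I')(q) = Mul(Rational(-231, 148), Pow(q, Rational(1, 2)))
Mul(Add(55920, -368260), Add(Function('H')(-45, 188), Mul(Mul(6106, Function('V')(8, 1)), Pow(Function('I')(-248), -1)))) = Mul(Add(55920, -368260), Add(Mul(188, -45), Mul(Mul(6106, 1), Pow(Mul(Rational(-231, 148), Pow(-248, Rational(1, 2))), -1)))) = Mul(-312340, Add(-8460, Mul(6106, Pow(Mul(Rational(-231, 148), Mul(2, I, Pow(62, Rational(1, 2)))), -1)))) = Mul(-312340, Add(-8460, Mul(6106, Pow(Mul(Rational(-231, 74), I, Pow(62, Rational(1, 2))), -1)))) = Mul(-312340, Add(-8460, Mul(6106, Mul(Rational(37, 7161), I, Pow(62, Rational(1, 2)))))) = Mul(-312340, Add(-8460, Mul(Rational(225922, 7161), I, Pow(62, Rational(1, 2))))) = Add(2642396400, Mul(Rational(-10080639640, 1023), I, Pow(62, Rational(1, 2))))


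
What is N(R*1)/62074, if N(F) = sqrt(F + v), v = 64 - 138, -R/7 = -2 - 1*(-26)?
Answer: 11*I*sqrt(2)/62074 ≈ 0.00025061*I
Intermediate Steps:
R = -168 (R = -7*(-2 - 1*(-26)) = -7*(-2 + 26) = -7*24 = -168)
v = -74
N(F) = sqrt(-74 + F) (N(F) = sqrt(F - 74) = sqrt(-74 + F))
N(R*1)/62074 = sqrt(-74 - 168*1)/62074 = sqrt(-74 - 168)*(1/62074) = sqrt(-242)*(1/62074) = (11*I*sqrt(2))*(1/62074) = 11*I*sqrt(2)/62074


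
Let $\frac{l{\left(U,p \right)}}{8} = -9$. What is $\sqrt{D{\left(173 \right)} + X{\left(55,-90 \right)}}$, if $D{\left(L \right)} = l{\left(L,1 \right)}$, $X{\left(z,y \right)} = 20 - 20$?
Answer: $6 i \sqrt{2} \approx 8.4853 i$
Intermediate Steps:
$X{\left(z,y \right)} = 0$ ($X{\left(z,y \right)} = 20 - 20 = 0$)
$l{\left(U,p \right)} = -72$ ($l{\left(U,p \right)} = 8 \left(-9\right) = -72$)
$D{\left(L \right)} = -72$
$\sqrt{D{\left(173 \right)} + X{\left(55,-90 \right)}} = \sqrt{-72 + 0} = \sqrt{-72} = 6 i \sqrt{2}$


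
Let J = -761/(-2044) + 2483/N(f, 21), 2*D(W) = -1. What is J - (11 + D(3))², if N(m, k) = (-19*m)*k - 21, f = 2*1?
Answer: -148363/1314 ≈ -112.91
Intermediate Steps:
D(W) = -½ (D(W) = (½)*(-1) = -½)
f = 2
N(m, k) = -21 - 19*k*m (N(m, k) = -19*k*m - 21 = -21 - 19*k*m)
J = -6989/2628 (J = -761/(-2044) + 2483/(-21 - 19*21*2) = -761*(-1/2044) + 2483/(-21 - 798) = 761/2044 + 2483/(-819) = 761/2044 + 2483*(-1/819) = 761/2044 - 191/63 = -6989/2628 ≈ -2.6594)
J - (11 + D(3))² = -6989/2628 - (11 - ½)² = -6989/2628 - (21/2)² = -6989/2628 - 1*441/4 = -6989/2628 - 441/4 = -148363/1314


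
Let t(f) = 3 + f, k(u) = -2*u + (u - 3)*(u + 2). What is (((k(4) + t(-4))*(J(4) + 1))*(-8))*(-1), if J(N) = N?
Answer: -120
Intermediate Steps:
k(u) = -2*u + (-3 + u)*(2 + u)
(((k(4) + t(-4))*(J(4) + 1))*(-8))*(-1) = ((((-6 + 4² - 3*4) + (3 - 4))*(4 + 1))*(-8))*(-1) = ((((-6 + 16 - 12) - 1)*5)*(-8))*(-1) = (((-2 - 1)*5)*(-8))*(-1) = (-3*5*(-8))*(-1) = -15*(-8)*(-1) = 120*(-1) = -120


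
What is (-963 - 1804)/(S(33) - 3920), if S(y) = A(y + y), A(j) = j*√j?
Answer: 1355830/1884863 + 91311*√66/7539452 ≈ 0.81772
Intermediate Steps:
A(j) = j^(3/2)
S(y) = 2*√2*y^(3/2) (S(y) = (y + y)^(3/2) = (2*y)^(3/2) = 2*√2*y^(3/2))
(-963 - 1804)/(S(33) - 3920) = (-963 - 1804)/(2*√2*33^(3/2) - 3920) = -2767/(2*√2*(33*√33) - 3920) = -2767/(66*√66 - 3920) = -2767/(-3920 + 66*√66)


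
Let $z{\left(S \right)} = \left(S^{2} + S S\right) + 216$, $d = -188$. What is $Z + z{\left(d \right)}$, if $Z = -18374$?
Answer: $52530$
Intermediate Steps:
$z{\left(S \right)} = 216 + 2 S^{2}$ ($z{\left(S \right)} = \left(S^{2} + S^{2}\right) + 216 = 2 S^{2} + 216 = 216 + 2 S^{2}$)
$Z + z{\left(d \right)} = -18374 + \left(216 + 2 \left(-188\right)^{2}\right) = -18374 + \left(216 + 2 \cdot 35344\right) = -18374 + \left(216 + 70688\right) = -18374 + 70904 = 52530$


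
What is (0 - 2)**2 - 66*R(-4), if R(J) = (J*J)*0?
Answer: 4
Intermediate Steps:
R(J) = 0 (R(J) = J**2*0 = 0)
(0 - 2)**2 - 66*R(-4) = (0 - 2)**2 - 66*0 = (-2)**2 + 0 = 4 + 0 = 4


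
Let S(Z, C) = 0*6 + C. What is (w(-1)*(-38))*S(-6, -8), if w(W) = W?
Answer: -304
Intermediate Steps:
S(Z, C) = C (S(Z, C) = 0 + C = C)
(w(-1)*(-38))*S(-6, -8) = -1*(-38)*(-8) = 38*(-8) = -304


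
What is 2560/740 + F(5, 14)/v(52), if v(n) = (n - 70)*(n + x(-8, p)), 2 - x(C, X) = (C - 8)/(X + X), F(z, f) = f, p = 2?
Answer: 66557/19314 ≈ 3.4460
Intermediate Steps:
x(C, X) = 2 - (-8 + C)/(2*X) (x(C, X) = 2 - (C - 8)/(X + X) = 2 - (-8 + C)/(2*X))
v(n) = (-70 + n)*(6 + n) (v(n) = (n - 70)*(n + (1/2)*(8 - 1*(-8) + 4*2)/2) = (-70 + n)*(n + (1/2)*(1/2)*(8 + 8 + 8)) = (-70 + n)*(n + (1/2)*(1/2)*24) = (-70 + n)*(n + 6) = (-70 + n)*(6 + n))
2560/740 + F(5, 14)/v(52) = 2560/740 + 14/(-420 + 52**2 - 64*52) = 2560*(1/740) + 14/(-420 + 2704 - 3328) = 128/37 + 14/(-1044) = 128/37 + 14*(-1/1044) = 128/37 - 7/522 = 66557/19314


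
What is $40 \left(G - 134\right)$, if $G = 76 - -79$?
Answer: $840$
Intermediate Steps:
$G = 155$ ($G = 76 + 79 = 155$)
$40 \left(G - 134\right) = 40 \left(155 - 134\right) = 40 \cdot 21 = 840$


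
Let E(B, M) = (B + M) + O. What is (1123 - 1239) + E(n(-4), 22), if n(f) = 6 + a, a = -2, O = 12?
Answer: -78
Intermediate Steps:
n(f) = 4 (n(f) = 6 - 2 = 4)
E(B, M) = 12 + B + M (E(B, M) = (B + M) + 12 = 12 + B + M)
(1123 - 1239) + E(n(-4), 22) = (1123 - 1239) + (12 + 4 + 22) = -116 + 38 = -78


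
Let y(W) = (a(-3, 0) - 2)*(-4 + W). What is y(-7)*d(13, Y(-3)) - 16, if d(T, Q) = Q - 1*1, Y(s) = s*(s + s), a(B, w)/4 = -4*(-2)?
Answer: -5626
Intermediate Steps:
a(B, w) = 32 (a(B, w) = 4*(-4*(-2)) = 4*8 = 32)
Y(s) = 2*s² (Y(s) = s*(2*s) = 2*s²)
y(W) = -120 + 30*W (y(W) = (32 - 2)*(-4 + W) = 30*(-4 + W) = -120 + 30*W)
d(T, Q) = -1 + Q (d(T, Q) = Q - 1 = -1 + Q)
y(-7)*d(13, Y(-3)) - 16 = (-120 + 30*(-7))*(-1 + 2*(-3)²) - 16 = (-120 - 210)*(-1 + 2*9) - 16 = -330*(-1 + 18) - 16 = -330*17 - 16 = -5610 - 16 = -5626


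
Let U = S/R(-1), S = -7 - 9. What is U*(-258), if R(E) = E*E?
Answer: 4128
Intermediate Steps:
R(E) = E²
S = -16
U = -16 (U = -16/((-1)²) = -16/1 = -16*1 = -16)
U*(-258) = -(-1376)*3*1 = -(-1376)*3 = -16*(-258) = 4128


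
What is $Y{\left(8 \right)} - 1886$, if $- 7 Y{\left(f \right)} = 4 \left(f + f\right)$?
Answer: $- \frac{13266}{7} \approx -1895.1$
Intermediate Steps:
$Y{\left(f \right)} = - \frac{8 f}{7}$ ($Y{\left(f \right)} = - \frac{4 \left(f + f\right)}{7} = - \frac{4 \cdot 2 f}{7} = - \frac{8 f}{7}$)
$Y{\left(8 \right)} - 1886 = \left(- \frac{8}{7}\right) 8 - 1886 = - \frac{64}{7} - 1886 = - \frac{13266}{7}$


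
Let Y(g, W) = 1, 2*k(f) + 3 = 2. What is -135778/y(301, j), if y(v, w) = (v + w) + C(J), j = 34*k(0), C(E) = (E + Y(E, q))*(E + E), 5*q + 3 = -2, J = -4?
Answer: -67889/154 ≈ -440.84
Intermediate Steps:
q = -1 (q = -3/5 + (1/5)*(-2) = -3/5 - 2/5 = -1)
k(f) = -1/2 (k(f) = -3/2 + (1/2)*2 = -3/2 + 1 = -1/2)
C(E) = 2*E*(1 + E) (C(E) = (E + 1)*(E + E) = (1 + E)*(2*E) = 2*E*(1 + E))
j = -17 (j = 34*(-1/2) = -17)
y(v, w) = 24 + v + w (y(v, w) = (v + w) + 2*(-4)*(1 - 4) = (v + w) + 2*(-4)*(-3) = (v + w) + 24 = 24 + v + w)
-135778/y(301, j) = -135778/(24 + 301 - 17) = -135778/308 = -135778*1/308 = -67889/154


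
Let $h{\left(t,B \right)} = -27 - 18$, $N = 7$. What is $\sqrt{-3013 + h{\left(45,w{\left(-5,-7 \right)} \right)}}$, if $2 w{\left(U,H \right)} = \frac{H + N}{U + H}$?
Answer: $i \sqrt{3058} \approx 55.299 i$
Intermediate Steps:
$w{\left(U,H \right)} = \frac{7 + H}{2 \left(H + U\right)}$ ($w{\left(U,H \right)} = \frac{\left(H + 7\right) \frac{1}{U + H}}{2} = \frac{\left(7 + H\right) \frac{1}{H + U}}{2} = \frac{\frac{1}{H + U} \left(7 + H\right)}{2} = \frac{7 + H}{2 \left(H + U\right)}$)
$h{\left(t,B \right)} = -45$
$\sqrt{-3013 + h{\left(45,w{\left(-5,-7 \right)} \right)}} = \sqrt{-3013 - 45} = \sqrt{-3058} = i \sqrt{3058}$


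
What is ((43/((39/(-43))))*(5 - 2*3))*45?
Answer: 27735/13 ≈ 2133.5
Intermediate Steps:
((43/((39/(-43))))*(5 - 2*3))*45 = ((43/((39*(-1/43))))*(5 - 6))*45 = ((43/(-39/43))*(-1))*45 = ((43*(-43/39))*(-1))*45 = -1849/39*(-1)*45 = (1849/39)*45 = 27735/13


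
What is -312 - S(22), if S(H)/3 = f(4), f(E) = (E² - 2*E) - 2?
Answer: -330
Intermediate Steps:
f(E) = -2 + E² - 2*E
S(H) = 18 (S(H) = 3*(-2 + 4² - 2*4) = 3*(-2 + 16 - 8) = 3*6 = 18)
-312 - S(22) = -312 - 1*18 = -312 - 18 = -330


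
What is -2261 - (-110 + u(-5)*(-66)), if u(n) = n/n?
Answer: -2085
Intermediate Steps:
u(n) = 1
-2261 - (-110 + u(-5)*(-66)) = -2261 - (-110 + 1*(-66)) = -2261 - (-110 - 66) = -2261 - 1*(-176) = -2261 + 176 = -2085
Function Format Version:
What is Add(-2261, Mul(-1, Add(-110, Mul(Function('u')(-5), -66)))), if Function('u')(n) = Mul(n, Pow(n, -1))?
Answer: -2085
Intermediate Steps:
Function('u')(n) = 1
Add(-2261, Mul(-1, Add(-110, Mul(Function('u')(-5), -66)))) = Add(-2261, Mul(-1, Add(-110, Mul(1, -66)))) = Add(-2261, Mul(-1, Add(-110, -66))) = Add(-2261, Mul(-1, -176)) = Add(-2261, 176) = -2085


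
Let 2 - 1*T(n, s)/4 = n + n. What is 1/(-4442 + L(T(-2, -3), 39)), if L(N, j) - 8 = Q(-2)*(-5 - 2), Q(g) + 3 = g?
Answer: -1/4399 ≈ -0.00022732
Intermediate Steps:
Q(g) = -3 + g
T(n, s) = 8 - 8*n (T(n, s) = 8 - 4*(n + n) = 8 - 8*n)
L(N, j) = 43 (L(N, j) = 8 + (-3 - 2)*(-5 - 2) = 8 - 5*(-7) = 8 + 35 = 43)
1/(-4442 + L(T(-2, -3), 39)) = 1/(-4442 + 43) = 1/(-4399) = -1/4399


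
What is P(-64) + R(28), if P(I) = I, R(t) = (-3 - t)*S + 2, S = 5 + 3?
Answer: -310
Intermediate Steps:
S = 8
R(t) = -22 - 8*t (R(t) = (-3 - t)*8 + 2 = (-24 - 8*t) + 2 = -22 - 8*t)
P(-64) + R(28) = -64 + (-22 - 8*28) = -64 + (-22 - 224) = -64 - 246 = -310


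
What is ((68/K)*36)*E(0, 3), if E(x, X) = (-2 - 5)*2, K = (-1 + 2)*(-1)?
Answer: 34272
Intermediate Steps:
K = -1 (K = 1*(-1) = -1)
E(x, X) = -14 (E(x, X) = -7*2 = -14)
((68/K)*36)*E(0, 3) = ((68/(-1))*36)*(-14) = ((68*(-1))*36)*(-14) = -68*36*(-14) = -2448*(-14) = 34272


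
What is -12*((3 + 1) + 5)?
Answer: -108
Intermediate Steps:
-12*((3 + 1) + 5) = -12*(4 + 5) = -12*9 = -108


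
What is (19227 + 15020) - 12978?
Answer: 21269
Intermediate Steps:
(19227 + 15020) - 12978 = 34247 - 12978 = 21269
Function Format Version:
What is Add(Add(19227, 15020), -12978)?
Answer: 21269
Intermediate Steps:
Add(Add(19227, 15020), -12978) = Add(34247, -12978) = 21269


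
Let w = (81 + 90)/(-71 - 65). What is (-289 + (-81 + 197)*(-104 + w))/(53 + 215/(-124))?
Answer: -26347582/108069 ≈ -243.80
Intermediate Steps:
w = -171/136 (w = 171/(-136) = 171*(-1/136) = -171/136 ≈ -1.2574)
(-289 + (-81 + 197)*(-104 + w))/(53 + 215/(-124)) = (-289 + (-81 + 197)*(-104 - 171/136))/(53 + 215/(-124)) = (-289 + 116*(-14315/136))/(53 + 215*(-1/124)) = (-289 - 415135/34)/(53 - 215/124) = -424961/(34*6357/124) = -424961/34*124/6357 = -26347582/108069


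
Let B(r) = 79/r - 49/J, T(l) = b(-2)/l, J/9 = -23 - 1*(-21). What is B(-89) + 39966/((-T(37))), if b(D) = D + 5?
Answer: -789645289/1602 ≈ -4.9291e+5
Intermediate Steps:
b(D) = 5 + D
J = -18 (J = 9*(-23 - 1*(-21)) = 9*(-23 + 21) = 9*(-2) = -18)
T(l) = 3/l (T(l) = (5 - 2)/l = 3/l)
B(r) = 49/18 + 79/r (B(r) = 79/r - 49/(-18) = 79/r - 49*(-1/18) = 79/r + 49/18 = 49/18 + 79/r)
B(-89) + 39966/((-T(37))) = (49/18 + 79/(-89)) + 39966/((-3/37)) = (49/18 + 79*(-1/89)) + 39966/((-3/37)) = (49/18 - 79/89) + 39966/((-1*3/37)) = 2939/1602 + 39966/(-3/37) = 2939/1602 + 39966*(-37/3) = 2939/1602 - 492914 = -789645289/1602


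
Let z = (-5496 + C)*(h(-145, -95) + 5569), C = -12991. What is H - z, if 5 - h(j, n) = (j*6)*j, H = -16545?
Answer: -2229105057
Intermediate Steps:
h(j, n) = 5 - 6*j² (h(j, n) = 5 - j*6*j = 5 - 6*j*j = 5 - 6*j²)
z = 2229088512 (z = (-5496 - 12991)*((5 - 6*(-145)²) + 5569) = -18487*((5 - 6*21025) + 5569) = -18487*((5 - 126150) + 5569) = -18487*(-126145 + 5569) = -18487*(-120576) = 2229088512)
H - z = -16545 - 1*2229088512 = -16545 - 2229088512 = -2229105057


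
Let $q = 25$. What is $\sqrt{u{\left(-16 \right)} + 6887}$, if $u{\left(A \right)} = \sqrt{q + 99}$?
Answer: $\sqrt{6887 + 2 \sqrt{31}} \approx 83.055$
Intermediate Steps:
$u{\left(A \right)} = 2 \sqrt{31}$ ($u{\left(A \right)} = \sqrt{25 + 99} = \sqrt{124} = 2 \sqrt{31}$)
$\sqrt{u{\left(-16 \right)} + 6887} = \sqrt{2 \sqrt{31} + 6887} = \sqrt{6887 + 2 \sqrt{31}}$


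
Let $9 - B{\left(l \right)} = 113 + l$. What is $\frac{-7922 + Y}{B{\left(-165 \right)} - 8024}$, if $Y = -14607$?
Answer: $\frac{22529}{7963} \approx 2.8292$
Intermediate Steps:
$B{\left(l \right)} = -104 - l$ ($B{\left(l \right)} = 9 - \left(113 + l\right) = -104 - l$)
$\frac{-7922 + Y}{B{\left(-165 \right)} - 8024} = \frac{-7922 - 14607}{\left(-104 - -165\right) - 8024} = - \frac{22529}{\left(-104 + 165\right) - 8024} = - \frac{22529}{61 - 8024} = - \frac{22529}{-7963} = \left(-22529\right) \left(- \frac{1}{7963}\right) = \frac{22529}{7963}$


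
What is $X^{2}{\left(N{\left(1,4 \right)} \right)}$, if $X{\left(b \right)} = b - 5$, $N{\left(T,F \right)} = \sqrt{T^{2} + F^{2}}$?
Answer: $\left(5 - \sqrt{17}\right)^{2} \approx 0.76894$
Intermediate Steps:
$N{\left(T,F \right)} = \sqrt{F^{2} + T^{2}}$
$X{\left(b \right)} = -5 + b$
$X^{2}{\left(N{\left(1,4 \right)} \right)} = \left(-5 + \sqrt{4^{2} + 1^{2}}\right)^{2} = \left(-5 + \sqrt{16 + 1}\right)^{2} = \left(-5 + \sqrt{17}\right)^{2}$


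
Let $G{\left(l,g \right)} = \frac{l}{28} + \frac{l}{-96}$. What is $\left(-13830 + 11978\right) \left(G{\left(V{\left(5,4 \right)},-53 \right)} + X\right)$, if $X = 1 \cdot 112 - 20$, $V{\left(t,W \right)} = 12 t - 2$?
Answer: $- \frac{14540515}{84} \approx -1.731 \cdot 10^{5}$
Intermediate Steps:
$V{\left(t,W \right)} = -2 + 12 t$
$X = 92$ ($X = 112 - 20 = 92$)
$G{\left(l,g \right)} = \frac{17 l}{672}$ ($G{\left(l,g \right)} = l \frac{1}{28} + l \left(- \frac{1}{96}\right) = \frac{l}{28} - \frac{l}{96} = \frac{17 l}{672}$)
$\left(-13830 + 11978\right) \left(G{\left(V{\left(5,4 \right)},-53 \right)} + X\right) = \left(-13830 + 11978\right) \left(\frac{17 \left(-2 + 12 \cdot 5\right)}{672} + 92\right) = - 1852 \left(\frac{17 \left(-2 + 60\right)}{672} + 92\right) = - 1852 \left(\frac{17}{672} \cdot 58 + 92\right) = - 1852 \left(\frac{493}{336} + 92\right) = \left(-1852\right) \frac{31405}{336} = - \frac{14540515}{84}$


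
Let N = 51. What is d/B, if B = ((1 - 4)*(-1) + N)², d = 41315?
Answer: 41315/2916 ≈ 14.168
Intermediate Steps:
B = 2916 (B = ((1 - 4)*(-1) + 51)² = (-3*(-1) + 51)² = (3 + 51)² = 54² = 2916)
d/B = 41315/2916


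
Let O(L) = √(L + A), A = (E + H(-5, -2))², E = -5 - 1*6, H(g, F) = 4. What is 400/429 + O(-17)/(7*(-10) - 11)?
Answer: 400/429 - 4*√2/81 ≈ 0.86256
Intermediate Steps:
E = -11 (E = -5 - 6 = -11)
A = 49 (A = (-11 + 4)² = (-7)² = 49)
O(L) = √(49 + L) (O(L) = √(L + 49) = √(49 + L))
400/429 + O(-17)/(7*(-10) - 11) = 400/429 + √(49 - 17)/(7*(-10) - 11) = 400*(1/429) + √32/(-70 - 11) = 400/429 + (4*√2)/(-81) = 400/429 + (4*√2)*(-1/81) = 400/429 - 4*√2/81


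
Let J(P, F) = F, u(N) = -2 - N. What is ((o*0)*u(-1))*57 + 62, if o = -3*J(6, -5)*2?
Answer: 62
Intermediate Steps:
o = 30 (o = -3*(-5)*2 = 15*2 = 30)
((o*0)*u(-1))*57 + 62 = ((30*0)*(-2 - 1*(-1)))*57 + 62 = (0*(-2 + 1))*57 + 62 = (0*(-1))*57 + 62 = 0*57 + 62 = 0 + 62 = 62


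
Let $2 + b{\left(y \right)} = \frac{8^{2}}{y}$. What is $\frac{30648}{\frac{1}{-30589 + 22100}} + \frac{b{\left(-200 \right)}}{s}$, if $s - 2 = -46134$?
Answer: $- \frac{150027533338771}{576650} \approx -2.6017 \cdot 10^{8}$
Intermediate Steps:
$s = -46132$ ($s = 2 - 46134 = -46132$)
$b{\left(y \right)} = -2 + \frac{64}{y}$ ($b{\left(y \right)} = -2 + \frac{8^{2}}{y} = -2 + \frac{64}{y}$)
$\frac{30648}{\frac{1}{-30589 + 22100}} + \frac{b{\left(-200 \right)}}{s} = \frac{30648}{\frac{1}{-30589 + 22100}} + \frac{-2 + \frac{64}{-200}}{-46132} = \frac{30648}{\frac{1}{-8489}} + \left(-2 + 64 \left(- \frac{1}{200}\right)\right) \left(- \frac{1}{46132}\right) = \frac{30648}{- \frac{1}{8489}} + \left(-2 - \frac{8}{25}\right) \left(- \frac{1}{46132}\right) = 30648 \left(-8489\right) - - \frac{29}{576650} = -260170872 + \frac{29}{576650} = - \frac{150027533338771}{576650}$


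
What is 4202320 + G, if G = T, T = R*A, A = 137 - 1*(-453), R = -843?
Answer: 3704950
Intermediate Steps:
A = 590 (A = 137 + 453 = 590)
T = -497370 (T = -843*590 = -497370)
G = -497370
4202320 + G = 4202320 - 497370 = 3704950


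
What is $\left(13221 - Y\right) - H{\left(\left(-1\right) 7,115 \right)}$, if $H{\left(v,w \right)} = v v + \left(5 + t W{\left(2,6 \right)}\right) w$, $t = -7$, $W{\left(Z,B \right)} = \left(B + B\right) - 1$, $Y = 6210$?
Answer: $15242$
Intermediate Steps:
$W{\left(Z,B \right)} = -1 + 2 B$ ($W{\left(Z,B \right)} = 2 B - 1 = -1 + 2 B$)
$H{\left(v,w \right)} = v^{2} - 72 w$ ($H{\left(v,w \right)} = v v + \left(5 - 7 \left(-1 + 2 \cdot 6\right)\right) w = v^{2} + \left(5 - 7 \left(-1 + 12\right)\right) w = v^{2} + \left(5 - 77\right) w = v^{2} - 72 w$)
$\left(13221 - Y\right) - H{\left(\left(-1\right) 7,115 \right)} = \left(13221 - 6210\right) - \left(\left(\left(-1\right) 7\right)^{2} - 8280\right) = \left(13221 - 6210\right) - \left(\left(-7\right)^{2} - 8280\right) = 7011 - \left(49 - 8280\right) = 7011 - -8231 = 7011 + 8231 = 15242$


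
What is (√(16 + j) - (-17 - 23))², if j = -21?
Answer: (40 + I*√5)² ≈ 1595.0 + 178.89*I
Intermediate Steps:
(√(16 + j) - (-17 - 23))² = (√(16 - 21) - (-17 - 23))² = (√(-5) - 1*(-40))² = (I*√5 + 40)² = (40 + I*√5)²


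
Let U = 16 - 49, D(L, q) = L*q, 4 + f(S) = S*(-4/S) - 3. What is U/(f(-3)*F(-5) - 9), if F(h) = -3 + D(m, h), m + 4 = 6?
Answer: -33/134 ≈ -0.24627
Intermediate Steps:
m = 2 (m = -4 + 6 = 2)
f(S) = -11 (f(S) = -4 + (S*(-4/S) - 3) = -4 + (-4 - 3) = -4 - 7 = -11)
U = -33
F(h) = -3 + 2*h
U/(f(-3)*F(-5) - 9) = -33/(-11*(-3 + 2*(-5)) - 9) = -33/(-11*(-3 - 10) - 9) = -33/(-11*(-13) - 9) = -33/(143 - 9) = -33/134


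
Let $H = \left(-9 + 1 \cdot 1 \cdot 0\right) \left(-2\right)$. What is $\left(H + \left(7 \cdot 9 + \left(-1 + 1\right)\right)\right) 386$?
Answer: $31266$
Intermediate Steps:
$H = 18$ ($H = \left(-9 + 1 \cdot 0\right) \left(-2\right) = \left(-9 + 0\right) \left(-2\right) = \left(-9\right) \left(-2\right) = 18$)
$\left(H + \left(7 \cdot 9 + \left(-1 + 1\right)\right)\right) 386 = \left(18 + \left(7 \cdot 9 + \left(-1 + 1\right)\right)\right) 386 = \left(18 + \left(63 + 0\right)\right) 386 = \left(18 + 63\right) 386 = 81 \cdot 386 = 31266$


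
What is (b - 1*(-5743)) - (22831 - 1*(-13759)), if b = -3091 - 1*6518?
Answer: -40456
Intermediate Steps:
b = -9609 (b = -3091 - 6518 = -9609)
(b - 1*(-5743)) - (22831 - 1*(-13759)) = (-9609 - 1*(-5743)) - (22831 - 1*(-13759)) = (-9609 + 5743) - (22831 + 13759) = -3866 - 1*36590 = -3866 - 36590 = -40456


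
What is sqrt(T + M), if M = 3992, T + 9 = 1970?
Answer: sqrt(5953) ≈ 77.156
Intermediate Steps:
T = 1961 (T = -9 + 1970 = 1961)
sqrt(T + M) = sqrt(1961 + 3992) = sqrt(5953)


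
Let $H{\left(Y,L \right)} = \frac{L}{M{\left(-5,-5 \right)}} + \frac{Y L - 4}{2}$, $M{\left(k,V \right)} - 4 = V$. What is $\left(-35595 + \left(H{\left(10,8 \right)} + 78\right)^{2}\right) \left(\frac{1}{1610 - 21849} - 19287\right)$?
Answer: $\frac{9341456134014}{20239} \approx 4.6156 \cdot 10^{8}$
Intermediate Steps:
$M{\left(k,V \right)} = 4 + V$
$H{\left(Y,L \right)} = -2 - L + \frac{L Y}{2}$ ($H{\left(Y,L \right)} = \frac{L}{4 - 5} + \frac{Y L - 4}{2} = \frac{L}{-1} + \left(L Y - 4\right) \frac{1}{2} = L \left(-1\right) + \left(-4 + L Y\right) \frac{1}{2} = - L + \left(-2 + \frac{L Y}{2}\right) = -2 - L + \frac{L Y}{2}$)
$\left(-35595 + \left(H{\left(10,8 \right)} + 78\right)^{2}\right) \left(\frac{1}{1610 - 21849} - 19287\right) = \left(-35595 + \left(\left(-2 - 8 + \frac{1}{2} \cdot 8 \cdot 10\right) + 78\right)^{2}\right) \left(\frac{1}{1610 - 21849} - 19287\right) = \left(-35595 + \left(\left(-2 - 8 + 40\right) + 78\right)^{2}\right) \left(\frac{1}{-20239} - 19287\right) = \left(-35595 + \left(30 + 78\right)^{2}\right) \left(- \frac{1}{20239} - 19287\right) = \left(-35595 + 108^{2}\right) \left(- \frac{390349594}{20239}\right) = \left(-35595 + 11664\right) \left(- \frac{390349594}{20239}\right) = \left(-23931\right) \left(- \frac{390349594}{20239}\right) = \frac{9341456134014}{20239}$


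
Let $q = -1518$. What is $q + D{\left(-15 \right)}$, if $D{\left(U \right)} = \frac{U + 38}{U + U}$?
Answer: $- \frac{45563}{30} \approx -1518.8$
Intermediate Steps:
$D{\left(U \right)} = \frac{38 + U}{2 U}$
$q + D{\left(-15 \right)} = -1518 + \frac{38 - 15}{2 \left(-15\right)} = -1518 + \frac{1}{2} \left(- \frac{1}{15}\right) 23 = -1518 - \frac{23}{30} = - \frac{45563}{30}$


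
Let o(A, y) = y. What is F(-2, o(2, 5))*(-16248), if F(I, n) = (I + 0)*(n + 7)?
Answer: 389952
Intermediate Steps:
F(I, n) = I*(7 + n)
F(-2, o(2, 5))*(-16248) = -2*(7 + 5)*(-16248) = -2*12*(-16248) = -24*(-16248) = 389952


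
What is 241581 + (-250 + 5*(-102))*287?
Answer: 23461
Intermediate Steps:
241581 + (-250 + 5*(-102))*287 = 241581 + (-250 - 510)*287 = 241581 - 760*287 = 241581 - 218120 = 23461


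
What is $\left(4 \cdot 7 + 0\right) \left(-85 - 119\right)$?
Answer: $-5712$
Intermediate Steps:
$\left(4 \cdot 7 + 0\right) \left(-85 - 119\right) = \left(28 + 0\right) \left(-204\right) = 28 \left(-204\right) = -5712$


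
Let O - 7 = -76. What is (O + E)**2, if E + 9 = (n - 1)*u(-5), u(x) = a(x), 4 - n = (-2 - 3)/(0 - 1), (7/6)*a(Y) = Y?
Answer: 236196/49 ≈ 4820.3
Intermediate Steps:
O = -69 (O = 7 - 76 = -69)
a(Y) = 6*Y/7
n = -1 (n = 4 - (-2 - 3)/(0 - 1) = 4 - (-5)/(-1) = 4 - (-5)*(-1) = 4 - 1*5 = 4 - 5 = -1)
u(x) = 6*x/7
E = -3/7 (E = -9 + (-1 - 1)*((6/7)*(-5)) = -9 - 2*(-30/7) = -9 + 60/7 = -3/7 ≈ -0.42857)
(O + E)**2 = (-69 - 3/7)**2 = (-486/7)**2 = 236196/49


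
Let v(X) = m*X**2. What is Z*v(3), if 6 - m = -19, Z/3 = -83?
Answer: -56025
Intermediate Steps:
Z = -249 (Z = 3*(-83) = -249)
m = 25 (m = 6 - 1*(-19) = 6 + 19 = 25)
v(X) = 25*X**2
Z*v(3) = -6225*3**2 = -6225*9 = -249*225 = -56025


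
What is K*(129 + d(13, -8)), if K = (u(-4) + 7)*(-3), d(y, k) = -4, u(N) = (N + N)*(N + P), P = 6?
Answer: 3375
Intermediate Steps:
u(N) = 2*N*(6 + N) (u(N) = (N + N)*(N + 6) = (2*N)*(6 + N) = 2*N*(6 + N))
K = 27 (K = (2*(-4)*(6 - 4) + 7)*(-3) = (2*(-4)*2 + 7)*(-3) = (-16 + 7)*(-3) = -9*(-3) = 27)
K*(129 + d(13, -8)) = 27*(129 - 4) = 27*125 = 3375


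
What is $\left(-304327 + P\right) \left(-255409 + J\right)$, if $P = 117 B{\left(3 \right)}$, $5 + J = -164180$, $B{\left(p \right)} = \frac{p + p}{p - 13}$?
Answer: $\frac{638616193684}{5} \approx 1.2772 \cdot 10^{11}$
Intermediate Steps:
$B{\left(p \right)} = \frac{2 p}{-13 + p}$
$J = -164185$ ($J = -5 - 164180 = -164185$)
$P = - \frac{351}{5}$ ($P = 117 \cdot 2 \cdot 3 \frac{1}{-13 + 3} = 117 \cdot 2 \cdot 3 \frac{1}{-10} = 117 \cdot 2 \cdot 3 \left(- \frac{1}{10}\right) = 117 \left(- \frac{3}{5}\right) = - \frac{351}{5} \approx -70.2$)
$\left(-304327 + P\right) \left(-255409 + J\right) = \left(-304327 - \frac{351}{5}\right) \left(-255409 - 164185\right) = \left(- \frac{1521986}{5}\right) \left(-419594\right) = \frac{638616193684}{5}$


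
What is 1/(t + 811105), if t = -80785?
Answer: 1/730320 ≈ 1.3693e-6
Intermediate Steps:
1/(t + 811105) = 1/(-80785 + 811105) = 1/730320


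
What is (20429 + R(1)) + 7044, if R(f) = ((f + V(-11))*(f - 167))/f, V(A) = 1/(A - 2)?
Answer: 355157/13 ≈ 27320.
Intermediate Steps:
V(A) = 1/(-2 + A)
R(f) = (-167 + f)*(-1/13 + f)/f (R(f) = ((f + 1/(-2 - 11))*(f - 167))/f = ((f + 1/(-13))*(-167 + f))/f = ((f - 1/13)*(-167 + f))/f = ((-1/13 + f)*(-167 + f))/f = ((-167 + f)*(-1/13 + f))/f = (-167 + f)*(-1/13 + f)/f)
(20429 + R(1)) + 7044 = (20429 + (-2172/13 + 1 + (167/13)/1)) + 7044 = (20429 + (-2172/13 + 1 + (167/13)*1)) + 7044 = (20429 + (-2172/13 + 1 + 167/13)) + 7044 = (20429 - 1992/13) + 7044 = 263585/13 + 7044 = 355157/13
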